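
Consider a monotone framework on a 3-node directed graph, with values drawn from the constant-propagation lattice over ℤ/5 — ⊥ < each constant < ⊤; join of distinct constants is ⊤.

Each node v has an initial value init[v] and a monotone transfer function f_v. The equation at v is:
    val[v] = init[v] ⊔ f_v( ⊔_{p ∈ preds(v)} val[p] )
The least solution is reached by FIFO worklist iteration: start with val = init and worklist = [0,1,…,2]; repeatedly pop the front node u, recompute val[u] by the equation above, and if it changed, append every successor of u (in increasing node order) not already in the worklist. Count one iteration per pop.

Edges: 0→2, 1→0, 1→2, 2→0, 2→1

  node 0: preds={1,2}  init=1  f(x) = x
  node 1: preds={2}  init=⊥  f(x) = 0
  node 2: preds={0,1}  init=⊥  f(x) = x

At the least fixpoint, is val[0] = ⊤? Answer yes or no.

yes

Worklist (6 pops):
  #1 pop 0: in=⊥ → 1 (no change)
  #2 pop 1: in=⊥ → 0 (was ⊥); enqueue [0]
  #3 pop 2: in=⊤ → ⊤ (was ⊥); enqueue [1]
  #4 pop 0: in=⊤ → ⊤ (was 1); enqueue [2]
  #5 pop 1: in=⊤ → 0 (no change)
  #6 pop 2: in=⊤ → ⊤ (no change)

Fixpoint:
  val[0] = ⊤
  val[1] = 0
  val[2] = ⊤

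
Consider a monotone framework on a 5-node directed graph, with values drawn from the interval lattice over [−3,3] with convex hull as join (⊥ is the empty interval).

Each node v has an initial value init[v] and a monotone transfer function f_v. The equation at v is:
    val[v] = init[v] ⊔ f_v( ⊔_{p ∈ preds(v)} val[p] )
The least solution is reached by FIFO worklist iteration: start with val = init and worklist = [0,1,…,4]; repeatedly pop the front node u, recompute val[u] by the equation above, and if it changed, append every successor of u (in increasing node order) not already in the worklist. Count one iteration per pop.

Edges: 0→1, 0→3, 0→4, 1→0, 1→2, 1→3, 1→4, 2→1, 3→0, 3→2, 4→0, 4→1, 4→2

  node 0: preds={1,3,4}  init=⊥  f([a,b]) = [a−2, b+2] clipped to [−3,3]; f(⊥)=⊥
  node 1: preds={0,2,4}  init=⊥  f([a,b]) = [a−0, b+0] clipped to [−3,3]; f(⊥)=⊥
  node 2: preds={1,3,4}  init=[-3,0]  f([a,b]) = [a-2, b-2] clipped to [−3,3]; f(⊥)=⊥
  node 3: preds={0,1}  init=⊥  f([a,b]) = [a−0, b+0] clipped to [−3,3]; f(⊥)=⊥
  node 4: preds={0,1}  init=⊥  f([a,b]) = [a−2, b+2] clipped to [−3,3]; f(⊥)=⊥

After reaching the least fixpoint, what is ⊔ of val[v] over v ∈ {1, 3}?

[-3,3]

Iteration log — 13 steps:
  step 1. node 0  ⊔preds=⊥  new=⊥  stable
  step 2. node 1  ⊔preds=[-3,0]  new=[-3,0]  old=⊥  +wl: 0
  step 3. node 2  ⊔preds=[-3,0]  new=[-3,0]  stable
  step 4. node 3  ⊔preds=[-3,0]  new=[-3,0]  old=⊥  +wl: 2
  step 5. node 4  ⊔preds=[-3,0]  new=[-3,2]  old=⊥  +wl: 1
  step 6. node 0  ⊔preds=[-3,2]  new=[-3,3]  old=⊥  +wl: 3,4
  step 7. node 2  ⊔preds=[-3,2]  new=[-3,0]  stable
  step 8. node 1  ⊔preds=[-3,3]  new=[-3,3]  old=[-3,0]  +wl: 0,2
  step 9. node 3  ⊔preds=[-3,3]  new=[-3,3]  old=[-3,0]  +wl: 
  step 10. node 4  ⊔preds=[-3,3]  new=[-3,3]  old=[-3,2]  +wl: 1
  step 11. node 0  ⊔preds=[-3,3]  new=[-3,3]  stable
  step 12. node 2  ⊔preds=[-3,3]  new=[-3,1]  old=[-3,0]  +wl: 
  step 13. node 1  ⊔preds=[-3,3]  new=[-3,3]  stable

Least fixpoint reached:
  node 0: [-3,3]
  node 1: [-3,3]
  node 2: [-3,1]
  node 3: [-3,3]
  node 4: [-3,3]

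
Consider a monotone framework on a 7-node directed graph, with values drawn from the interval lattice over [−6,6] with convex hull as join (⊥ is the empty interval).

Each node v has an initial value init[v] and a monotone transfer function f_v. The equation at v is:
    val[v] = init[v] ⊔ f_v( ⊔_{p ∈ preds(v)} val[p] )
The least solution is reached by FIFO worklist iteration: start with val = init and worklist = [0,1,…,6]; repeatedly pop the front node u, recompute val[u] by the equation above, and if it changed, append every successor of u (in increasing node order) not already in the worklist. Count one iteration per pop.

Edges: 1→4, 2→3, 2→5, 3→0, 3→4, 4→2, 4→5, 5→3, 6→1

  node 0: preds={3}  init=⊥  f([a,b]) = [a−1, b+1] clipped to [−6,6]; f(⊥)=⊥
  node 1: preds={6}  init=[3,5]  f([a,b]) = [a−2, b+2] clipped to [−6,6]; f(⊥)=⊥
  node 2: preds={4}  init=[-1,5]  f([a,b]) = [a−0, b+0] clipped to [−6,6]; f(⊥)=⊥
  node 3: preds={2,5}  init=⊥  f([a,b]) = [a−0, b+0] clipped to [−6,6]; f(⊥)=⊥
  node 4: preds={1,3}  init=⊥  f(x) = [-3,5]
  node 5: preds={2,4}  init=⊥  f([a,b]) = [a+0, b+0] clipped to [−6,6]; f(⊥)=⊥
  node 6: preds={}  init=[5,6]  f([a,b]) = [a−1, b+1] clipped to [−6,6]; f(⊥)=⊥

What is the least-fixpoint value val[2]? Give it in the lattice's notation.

[-3,5]

Iteration log — 13 steps:
  step 1. node 0  ⊔preds=⊥  new=⊥  stable
  step 2. node 1  ⊔preds=[5,6]  new=[3,6]  old=[3,5]  +wl: 
  step 3. node 2  ⊔preds=⊥  new=[-1,5]  stable
  step 4. node 3  ⊔preds=[-1,5]  new=[-1,5]  old=⊥  +wl: 0
  step 5. node 4  ⊔preds=[-1,6]  new=[-3,5]  old=⊥  +wl: 2
  step 6. node 5  ⊔preds=[-3,5]  new=[-3,5]  old=⊥  +wl: 3
  step 7. node 6  ⊔preds=⊥  new=[5,6]  stable
  step 8. node 0  ⊔preds=[-1,5]  new=[-2,6]  old=⊥  +wl: 
  step 9. node 2  ⊔preds=[-3,5]  new=[-3,5]  old=[-1,5]  +wl: 5
  step 10. node 3  ⊔preds=[-3,5]  new=[-3,5]  old=[-1,5]  +wl: 0,4
  step 11. node 5  ⊔preds=[-3,5]  new=[-3,5]  stable
  step 12. node 0  ⊔preds=[-3,5]  new=[-4,6]  old=[-2,6]  +wl: 
  step 13. node 4  ⊔preds=[-3,6]  new=[-3,5]  stable

Least fixpoint reached:
  node 0: [-4,6]
  node 1: [3,6]
  node 2: [-3,5]
  node 3: [-3,5]
  node 4: [-3,5]
  node 5: [-3,5]
  node 6: [5,6]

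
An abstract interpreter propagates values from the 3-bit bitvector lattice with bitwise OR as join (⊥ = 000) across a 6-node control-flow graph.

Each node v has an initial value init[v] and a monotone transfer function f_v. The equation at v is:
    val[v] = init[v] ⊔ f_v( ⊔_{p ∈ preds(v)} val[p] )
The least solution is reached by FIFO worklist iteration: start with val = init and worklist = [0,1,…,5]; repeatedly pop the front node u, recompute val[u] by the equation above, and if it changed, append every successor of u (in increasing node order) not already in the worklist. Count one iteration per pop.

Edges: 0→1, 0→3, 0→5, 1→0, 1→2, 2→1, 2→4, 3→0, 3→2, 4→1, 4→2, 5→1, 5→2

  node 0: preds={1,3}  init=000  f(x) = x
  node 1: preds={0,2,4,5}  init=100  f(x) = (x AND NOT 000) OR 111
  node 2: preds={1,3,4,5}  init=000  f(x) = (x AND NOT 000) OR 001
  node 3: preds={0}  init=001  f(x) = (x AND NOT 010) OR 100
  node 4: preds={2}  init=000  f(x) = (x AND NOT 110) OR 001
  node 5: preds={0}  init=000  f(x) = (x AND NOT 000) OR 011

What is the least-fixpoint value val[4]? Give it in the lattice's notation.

001

Trace (11 dequeues):
  [1] u=0 | in 101 | out 101 | prev 000 | push {}
  [2] u=1 | in 101 | out 111 | prev 100 | push {0}
  [3] u=2 | in 111 | out 111 | prev 000 | push {1}
  [4] u=3 | in 101 | out 101 | prev 001 | push {2}
  [5] u=4 | in 111 | out 001 | prev 000 | push {}
  [6] u=5 | in 101 | out 111 | prev 000 | push {}
  [7] u=0 | in 111 | out 111 | prev 101 | push {3,5}
  [8] u=1 | in 111 | out 111 | ==
  [9] u=2 | in 111 | out 111 | ==
  [10] u=3 | in 111 | out 101 | ==
  [11] u=5 | in 111 | out 111 | ==

Converged values:
  [0] 111
  [1] 111
  [2] 111
  [3] 101
  [4] 001
  [5] 111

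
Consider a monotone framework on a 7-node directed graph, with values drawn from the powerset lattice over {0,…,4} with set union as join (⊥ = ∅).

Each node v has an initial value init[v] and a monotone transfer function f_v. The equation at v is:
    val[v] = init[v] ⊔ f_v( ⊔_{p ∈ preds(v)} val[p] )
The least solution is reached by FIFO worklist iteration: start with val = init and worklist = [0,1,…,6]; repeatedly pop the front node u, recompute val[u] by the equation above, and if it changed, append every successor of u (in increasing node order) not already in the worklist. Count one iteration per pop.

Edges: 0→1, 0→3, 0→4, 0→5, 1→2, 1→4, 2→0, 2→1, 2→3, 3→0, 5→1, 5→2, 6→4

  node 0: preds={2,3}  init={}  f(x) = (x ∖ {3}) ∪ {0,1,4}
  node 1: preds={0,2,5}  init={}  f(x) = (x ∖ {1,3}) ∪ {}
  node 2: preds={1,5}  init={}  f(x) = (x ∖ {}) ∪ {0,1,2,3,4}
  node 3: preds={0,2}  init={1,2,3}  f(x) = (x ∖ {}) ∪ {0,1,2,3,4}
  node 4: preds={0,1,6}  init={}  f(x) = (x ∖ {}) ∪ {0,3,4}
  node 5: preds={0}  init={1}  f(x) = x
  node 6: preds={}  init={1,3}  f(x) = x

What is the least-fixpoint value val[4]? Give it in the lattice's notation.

Iteration log — 10 steps:
  step 1. node 0  ⊔preds={1,2,3}  new={0,1,2,4}  old={}  +wl: 
  step 2. node 1  ⊔preds={0,1,2,4}  new={0,2,4}  old={}  +wl: 
  step 3. node 2  ⊔preds={0,1,2,4}  new={0,1,2,3,4}  old={}  +wl: 0,1
  step 4. node 3  ⊔preds={0,1,2,3,4}  new={0,1,2,3,4}  old={1,2,3}  +wl: 
  step 5. node 4  ⊔preds={0,1,2,3,4}  new={0,1,2,3,4}  old={}  +wl: 
  step 6. node 5  ⊔preds={0,1,2,4}  new={0,1,2,4}  old={1}  +wl: 2
  step 7. node 6  ⊔preds={}  new={1,3}  stable
  step 8. node 0  ⊔preds={0,1,2,3,4}  new={0,1,2,4}  stable
  step 9. node 1  ⊔preds={0,1,2,3,4}  new={0,2,4}  stable
  step 10. node 2  ⊔preds={0,1,2,4}  new={0,1,2,3,4}  stable

Least fixpoint reached:
  node 0: {0,1,2,4}
  node 1: {0,2,4}
  node 2: {0,1,2,3,4}
  node 3: {0,1,2,3,4}
  node 4: {0,1,2,3,4}
  node 5: {0,1,2,4}
  node 6: {1,3}

{0,1,2,3,4}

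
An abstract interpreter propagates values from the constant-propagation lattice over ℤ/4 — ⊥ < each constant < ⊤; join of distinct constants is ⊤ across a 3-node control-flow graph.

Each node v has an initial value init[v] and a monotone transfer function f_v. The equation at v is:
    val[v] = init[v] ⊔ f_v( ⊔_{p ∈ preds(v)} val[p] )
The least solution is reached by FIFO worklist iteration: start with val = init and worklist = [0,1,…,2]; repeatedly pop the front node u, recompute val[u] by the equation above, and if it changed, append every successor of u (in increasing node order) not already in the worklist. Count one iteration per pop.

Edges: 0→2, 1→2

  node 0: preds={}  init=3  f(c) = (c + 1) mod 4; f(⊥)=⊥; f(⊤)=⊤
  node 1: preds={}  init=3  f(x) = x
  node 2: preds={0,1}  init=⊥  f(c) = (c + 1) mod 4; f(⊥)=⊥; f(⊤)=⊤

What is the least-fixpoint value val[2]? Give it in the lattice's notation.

0

Trace (3 dequeues):
  [1] u=0 | in ⊥ | out 3 | ==
  [2] u=1 | in ⊥ | out 3 | ==
  [3] u=2 | in 3 | out 0 | prev ⊥ | push {}

Converged values:
  [0] 3
  [1] 3
  [2] 0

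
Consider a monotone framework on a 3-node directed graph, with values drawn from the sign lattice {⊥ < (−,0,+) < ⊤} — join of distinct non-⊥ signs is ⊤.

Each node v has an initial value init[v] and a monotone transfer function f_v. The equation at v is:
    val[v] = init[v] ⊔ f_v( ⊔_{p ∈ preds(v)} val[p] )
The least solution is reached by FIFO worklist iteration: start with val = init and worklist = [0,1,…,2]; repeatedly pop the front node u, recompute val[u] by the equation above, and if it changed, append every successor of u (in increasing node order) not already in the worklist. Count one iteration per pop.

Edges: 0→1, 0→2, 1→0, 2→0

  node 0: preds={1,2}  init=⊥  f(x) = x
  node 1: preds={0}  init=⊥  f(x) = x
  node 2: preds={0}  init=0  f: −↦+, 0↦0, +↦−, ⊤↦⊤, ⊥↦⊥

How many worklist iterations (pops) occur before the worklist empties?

4

Worklist (4 pops):
  #1 pop 0: in=0 → 0 (was ⊥); enqueue []
  #2 pop 1: in=0 → 0 (was ⊥); enqueue [0]
  #3 pop 2: in=0 → 0 (no change)
  #4 pop 0: in=0 → 0 (no change)

Fixpoint:
  val[0] = 0
  val[1] = 0
  val[2] = 0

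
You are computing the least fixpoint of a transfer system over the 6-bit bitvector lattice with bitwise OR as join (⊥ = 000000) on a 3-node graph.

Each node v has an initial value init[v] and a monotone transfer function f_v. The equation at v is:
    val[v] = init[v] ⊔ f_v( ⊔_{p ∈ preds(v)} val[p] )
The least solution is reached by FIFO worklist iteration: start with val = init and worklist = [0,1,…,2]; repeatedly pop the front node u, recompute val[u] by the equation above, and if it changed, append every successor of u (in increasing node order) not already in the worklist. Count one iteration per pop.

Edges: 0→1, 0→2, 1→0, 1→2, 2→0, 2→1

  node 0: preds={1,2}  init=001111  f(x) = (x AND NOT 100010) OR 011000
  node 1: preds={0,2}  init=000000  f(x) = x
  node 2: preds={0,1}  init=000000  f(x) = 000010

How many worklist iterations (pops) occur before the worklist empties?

5

Worklist (5 pops):
  #1 pop 0: in=000000 → 011111 (was 001111); enqueue []
  #2 pop 1: in=011111 → 011111 (was 000000); enqueue [0]
  #3 pop 2: in=011111 → 000010 (was 000000); enqueue [1]
  #4 pop 0: in=011111 → 011111 (no change)
  #5 pop 1: in=011111 → 011111 (no change)

Fixpoint:
  val[0] = 011111
  val[1] = 011111
  val[2] = 000010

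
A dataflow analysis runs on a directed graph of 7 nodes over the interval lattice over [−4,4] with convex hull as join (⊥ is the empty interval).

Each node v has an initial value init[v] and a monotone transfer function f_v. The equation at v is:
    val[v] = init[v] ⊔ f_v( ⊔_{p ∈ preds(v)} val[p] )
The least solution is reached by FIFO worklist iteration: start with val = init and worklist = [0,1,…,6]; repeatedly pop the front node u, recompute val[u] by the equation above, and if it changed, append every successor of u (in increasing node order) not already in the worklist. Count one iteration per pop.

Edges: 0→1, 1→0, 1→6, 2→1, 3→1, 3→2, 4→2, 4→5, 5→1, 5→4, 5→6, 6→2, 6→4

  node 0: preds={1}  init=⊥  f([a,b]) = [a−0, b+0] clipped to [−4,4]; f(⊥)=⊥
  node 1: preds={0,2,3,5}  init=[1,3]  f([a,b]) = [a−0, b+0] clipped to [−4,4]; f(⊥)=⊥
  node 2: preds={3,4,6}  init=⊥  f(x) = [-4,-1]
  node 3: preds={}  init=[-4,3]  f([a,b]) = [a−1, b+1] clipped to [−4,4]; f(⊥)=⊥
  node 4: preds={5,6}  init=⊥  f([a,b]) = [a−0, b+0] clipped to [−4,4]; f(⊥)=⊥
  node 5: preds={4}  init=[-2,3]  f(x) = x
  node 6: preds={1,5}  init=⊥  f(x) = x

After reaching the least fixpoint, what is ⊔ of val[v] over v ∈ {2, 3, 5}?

[-4,3]

Iteration log — 16 steps:
  step 1. node 0  ⊔preds=[1,3]  new=[1,3]  old=⊥  +wl: 
  step 2. node 1  ⊔preds=[-4,3]  new=[-4,3]  old=[1,3]  +wl: 0
  step 3. node 2  ⊔preds=[-4,3]  new=[-4,-1]  old=⊥  +wl: 1
  step 4. node 3  ⊔preds=⊥  new=[-4,3]  stable
  step 5. node 4  ⊔preds=[-2,3]  new=[-2,3]  old=⊥  +wl: 2
  step 6. node 5  ⊔preds=[-2,3]  new=[-2,3]  stable
  step 7. node 6  ⊔preds=[-4,3]  new=[-4,3]  old=⊥  +wl: 4
  step 8. node 0  ⊔preds=[-4,3]  new=[-4,3]  old=[1,3]  +wl: 
  step 9. node 1  ⊔preds=[-4,3]  new=[-4,3]  stable
  step 10. node 2  ⊔preds=[-4,3]  new=[-4,-1]  stable
  step 11. node 4  ⊔preds=[-4,3]  new=[-4,3]  old=[-2,3]  +wl: 2,5
  step 12. node 2  ⊔preds=[-4,3]  new=[-4,-1]  stable
  step 13. node 5  ⊔preds=[-4,3]  new=[-4,3]  old=[-2,3]  +wl: 1,4,6
  step 14. node 1  ⊔preds=[-4,3]  new=[-4,3]  stable
  step 15. node 4  ⊔preds=[-4,3]  new=[-4,3]  stable
  step 16. node 6  ⊔preds=[-4,3]  new=[-4,3]  stable

Least fixpoint reached:
  node 0: [-4,3]
  node 1: [-4,3]
  node 2: [-4,-1]
  node 3: [-4,3]
  node 4: [-4,3]
  node 5: [-4,3]
  node 6: [-4,3]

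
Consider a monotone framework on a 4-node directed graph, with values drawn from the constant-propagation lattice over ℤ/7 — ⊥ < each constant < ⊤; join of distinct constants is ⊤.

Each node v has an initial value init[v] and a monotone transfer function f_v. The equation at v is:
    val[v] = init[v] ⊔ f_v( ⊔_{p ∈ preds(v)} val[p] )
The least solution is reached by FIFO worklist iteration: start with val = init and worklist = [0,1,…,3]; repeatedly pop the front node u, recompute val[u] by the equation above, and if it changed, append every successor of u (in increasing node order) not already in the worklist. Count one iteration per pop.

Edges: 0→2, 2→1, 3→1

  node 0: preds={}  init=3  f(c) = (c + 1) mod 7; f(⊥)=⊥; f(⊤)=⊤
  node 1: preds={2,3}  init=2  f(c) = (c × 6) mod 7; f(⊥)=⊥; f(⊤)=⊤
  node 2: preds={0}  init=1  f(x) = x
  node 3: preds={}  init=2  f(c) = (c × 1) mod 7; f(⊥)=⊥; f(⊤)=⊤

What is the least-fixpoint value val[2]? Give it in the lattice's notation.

⊤

Iteration log — 5 steps:
  step 1. node 0  ⊔preds=⊥  new=3  stable
  step 2. node 1  ⊔preds=⊤  new=⊤  old=2  +wl: 
  step 3. node 2  ⊔preds=3  new=⊤  old=1  +wl: 1
  step 4. node 3  ⊔preds=⊥  new=2  stable
  step 5. node 1  ⊔preds=⊤  new=⊤  stable

Least fixpoint reached:
  node 0: 3
  node 1: ⊤
  node 2: ⊤
  node 3: 2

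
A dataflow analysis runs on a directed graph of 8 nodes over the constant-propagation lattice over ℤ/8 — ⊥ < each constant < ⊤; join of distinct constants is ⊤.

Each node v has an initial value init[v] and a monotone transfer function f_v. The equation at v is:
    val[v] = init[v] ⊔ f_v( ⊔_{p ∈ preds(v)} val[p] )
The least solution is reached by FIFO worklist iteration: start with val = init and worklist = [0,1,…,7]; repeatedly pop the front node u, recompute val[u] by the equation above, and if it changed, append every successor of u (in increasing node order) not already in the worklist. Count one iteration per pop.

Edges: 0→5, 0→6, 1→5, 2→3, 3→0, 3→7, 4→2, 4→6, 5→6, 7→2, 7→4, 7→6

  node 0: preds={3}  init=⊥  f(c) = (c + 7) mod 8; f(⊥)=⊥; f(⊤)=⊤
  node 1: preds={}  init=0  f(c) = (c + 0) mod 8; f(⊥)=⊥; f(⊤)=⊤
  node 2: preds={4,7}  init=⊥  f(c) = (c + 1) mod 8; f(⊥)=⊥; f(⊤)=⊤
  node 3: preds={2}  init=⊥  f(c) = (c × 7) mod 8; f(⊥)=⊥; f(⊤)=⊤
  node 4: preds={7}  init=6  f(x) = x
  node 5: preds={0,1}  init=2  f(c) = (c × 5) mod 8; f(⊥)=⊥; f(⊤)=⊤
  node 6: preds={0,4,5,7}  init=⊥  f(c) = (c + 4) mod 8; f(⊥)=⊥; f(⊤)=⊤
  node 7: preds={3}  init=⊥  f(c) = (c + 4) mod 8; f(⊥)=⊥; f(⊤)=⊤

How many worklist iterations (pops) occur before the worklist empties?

21

Worklist (21 pops):
  #1 pop 0: in=⊥ → ⊥ (no change)
  #2 pop 1: in=⊥ → 0 (no change)
  #3 pop 2: in=6 → 7 (was ⊥); enqueue []
  #4 pop 3: in=7 → 1 (was ⊥); enqueue [0]
  #5 pop 4: in=⊥ → 6 (no change)
  #6 pop 5: in=0 → ⊤ (was 2); enqueue []
  #7 pop 6: in=⊤ → ⊤ (was ⊥); enqueue []
  #8 pop 7: in=1 → 5 (was ⊥); enqueue [2,4,6]
  #9 pop 0: in=1 → 0 (was ⊥); enqueue [5]
  #10 pop 2: in=⊤ → ⊤ (was 7); enqueue [3]
  #11 pop 4: in=5 → ⊤ (was 6); enqueue [2]
  #12 pop 6: in=⊤ → ⊤ (no change)
  #13 pop 5: in=0 → ⊤ (no change)
  #14 pop 3: in=⊤ → ⊤ (was 1); enqueue [0,7]
  #15 pop 2: in=⊤ → ⊤ (no change)
  #16 pop 0: in=⊤ → ⊤ (was 0); enqueue [5,6]
  #17 pop 7: in=⊤ → ⊤ (was 5); enqueue [2,4]
  #18 pop 5: in=⊤ → ⊤ (no change)
  #19 pop 6: in=⊤ → ⊤ (no change)
  #20 pop 2: in=⊤ → ⊤ (no change)
  #21 pop 4: in=⊤ → ⊤ (no change)

Fixpoint:
  val[0] = ⊤
  val[1] = 0
  val[2] = ⊤
  val[3] = ⊤
  val[4] = ⊤
  val[5] = ⊤
  val[6] = ⊤
  val[7] = ⊤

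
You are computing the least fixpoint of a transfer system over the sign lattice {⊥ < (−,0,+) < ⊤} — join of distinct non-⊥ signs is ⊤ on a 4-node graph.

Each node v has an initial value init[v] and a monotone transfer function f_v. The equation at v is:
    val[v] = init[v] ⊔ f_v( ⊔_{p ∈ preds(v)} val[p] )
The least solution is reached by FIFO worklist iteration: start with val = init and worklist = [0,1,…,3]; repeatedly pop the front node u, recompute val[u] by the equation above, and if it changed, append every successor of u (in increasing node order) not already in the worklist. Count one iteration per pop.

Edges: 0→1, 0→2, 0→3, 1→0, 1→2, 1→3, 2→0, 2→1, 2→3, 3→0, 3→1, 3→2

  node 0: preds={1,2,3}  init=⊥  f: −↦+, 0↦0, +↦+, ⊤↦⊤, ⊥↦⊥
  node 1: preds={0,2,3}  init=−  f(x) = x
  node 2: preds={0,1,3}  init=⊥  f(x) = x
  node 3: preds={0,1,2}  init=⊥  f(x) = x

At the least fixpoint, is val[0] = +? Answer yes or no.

Iteration log — 8 steps:
  step 1. node 0  ⊔preds=−  new=+  old=⊥  +wl: 
  step 2. node 1  ⊔preds=+  new=⊤  old=−  +wl: 0
  step 3. node 2  ⊔preds=⊤  new=⊤  old=⊥  +wl: 1
  step 4. node 3  ⊔preds=⊤  new=⊤  old=⊥  +wl: 2
  step 5. node 0  ⊔preds=⊤  new=⊤  old=+  +wl: 3
  step 6. node 1  ⊔preds=⊤  new=⊤  stable
  step 7. node 2  ⊔preds=⊤  new=⊤  stable
  step 8. node 3  ⊔preds=⊤  new=⊤  stable

Least fixpoint reached:
  node 0: ⊤
  node 1: ⊤
  node 2: ⊤
  node 3: ⊤

no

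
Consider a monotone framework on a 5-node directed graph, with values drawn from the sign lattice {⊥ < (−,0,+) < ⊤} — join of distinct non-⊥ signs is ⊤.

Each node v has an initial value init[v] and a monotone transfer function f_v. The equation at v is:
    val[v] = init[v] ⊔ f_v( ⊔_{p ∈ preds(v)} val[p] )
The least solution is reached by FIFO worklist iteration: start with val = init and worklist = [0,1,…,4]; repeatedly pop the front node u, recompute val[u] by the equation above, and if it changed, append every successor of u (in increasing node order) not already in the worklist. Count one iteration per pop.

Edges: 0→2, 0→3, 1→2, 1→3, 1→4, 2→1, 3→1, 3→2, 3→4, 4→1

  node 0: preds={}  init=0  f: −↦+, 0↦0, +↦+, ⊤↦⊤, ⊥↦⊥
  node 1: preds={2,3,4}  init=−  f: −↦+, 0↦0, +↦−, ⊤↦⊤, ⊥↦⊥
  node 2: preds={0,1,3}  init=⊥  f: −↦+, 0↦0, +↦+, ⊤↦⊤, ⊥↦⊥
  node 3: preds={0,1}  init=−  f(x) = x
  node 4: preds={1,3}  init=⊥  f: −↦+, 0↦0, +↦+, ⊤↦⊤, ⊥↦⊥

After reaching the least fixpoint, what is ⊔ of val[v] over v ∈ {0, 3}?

⊤

Trace (7 dequeues):
  [1] u=0 | in ⊥ | out 0 | ==
  [2] u=1 | in − | out ⊤ | prev − | push {}
  [3] u=2 | in ⊤ | out ⊤ | prev ⊥ | push {1}
  [4] u=3 | in ⊤ | out ⊤ | prev − | push {2}
  [5] u=4 | in ⊤ | out ⊤ | prev ⊥ | push {}
  [6] u=1 | in ⊤ | out ⊤ | ==
  [7] u=2 | in ⊤ | out ⊤ | ==

Converged values:
  [0] 0
  [1] ⊤
  [2] ⊤
  [3] ⊤
  [4] ⊤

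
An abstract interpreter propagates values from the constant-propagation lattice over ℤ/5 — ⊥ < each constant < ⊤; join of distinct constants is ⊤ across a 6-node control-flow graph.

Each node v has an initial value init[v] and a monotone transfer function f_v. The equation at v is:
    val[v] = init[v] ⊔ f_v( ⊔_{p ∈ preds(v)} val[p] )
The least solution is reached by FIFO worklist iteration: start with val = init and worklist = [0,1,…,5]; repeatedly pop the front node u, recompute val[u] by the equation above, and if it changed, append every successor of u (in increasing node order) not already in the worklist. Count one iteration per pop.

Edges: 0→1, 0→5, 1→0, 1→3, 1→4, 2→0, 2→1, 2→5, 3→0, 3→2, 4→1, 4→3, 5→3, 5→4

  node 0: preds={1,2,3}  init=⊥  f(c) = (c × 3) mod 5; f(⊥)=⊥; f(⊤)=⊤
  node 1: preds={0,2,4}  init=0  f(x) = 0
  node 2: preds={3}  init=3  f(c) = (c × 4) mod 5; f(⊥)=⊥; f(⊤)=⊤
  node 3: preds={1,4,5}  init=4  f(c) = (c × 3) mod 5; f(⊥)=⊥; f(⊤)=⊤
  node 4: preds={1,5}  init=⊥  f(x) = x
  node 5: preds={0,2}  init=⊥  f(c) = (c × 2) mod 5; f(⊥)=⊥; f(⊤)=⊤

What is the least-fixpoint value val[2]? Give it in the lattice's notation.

Iteration log — 13 steps:
  step 1. node 0  ⊔preds=⊤  new=⊤  old=⊥  +wl: 
  step 2. node 1  ⊔preds=⊤  new=0  stable
  step 3. node 2  ⊔preds=4  new=⊤  old=3  +wl: 0,1
  step 4. node 3  ⊔preds=0  new=⊤  old=4  +wl: 2
  step 5. node 4  ⊔preds=0  new=0  old=⊥  +wl: 3
  step 6. node 5  ⊔preds=⊤  new=⊤  old=⊥  +wl: 4
  step 7. node 0  ⊔preds=⊤  new=⊤  stable
  step 8. node 1  ⊔preds=⊤  new=0  stable
  step 9. node 2  ⊔preds=⊤  new=⊤  stable
  step 10. node 3  ⊔preds=⊤  new=⊤  stable
  step 11. node 4  ⊔preds=⊤  new=⊤  old=0  +wl: 1,3
  step 12. node 1  ⊔preds=⊤  new=0  stable
  step 13. node 3  ⊔preds=⊤  new=⊤  stable

Least fixpoint reached:
  node 0: ⊤
  node 1: 0
  node 2: ⊤
  node 3: ⊤
  node 4: ⊤
  node 5: ⊤

⊤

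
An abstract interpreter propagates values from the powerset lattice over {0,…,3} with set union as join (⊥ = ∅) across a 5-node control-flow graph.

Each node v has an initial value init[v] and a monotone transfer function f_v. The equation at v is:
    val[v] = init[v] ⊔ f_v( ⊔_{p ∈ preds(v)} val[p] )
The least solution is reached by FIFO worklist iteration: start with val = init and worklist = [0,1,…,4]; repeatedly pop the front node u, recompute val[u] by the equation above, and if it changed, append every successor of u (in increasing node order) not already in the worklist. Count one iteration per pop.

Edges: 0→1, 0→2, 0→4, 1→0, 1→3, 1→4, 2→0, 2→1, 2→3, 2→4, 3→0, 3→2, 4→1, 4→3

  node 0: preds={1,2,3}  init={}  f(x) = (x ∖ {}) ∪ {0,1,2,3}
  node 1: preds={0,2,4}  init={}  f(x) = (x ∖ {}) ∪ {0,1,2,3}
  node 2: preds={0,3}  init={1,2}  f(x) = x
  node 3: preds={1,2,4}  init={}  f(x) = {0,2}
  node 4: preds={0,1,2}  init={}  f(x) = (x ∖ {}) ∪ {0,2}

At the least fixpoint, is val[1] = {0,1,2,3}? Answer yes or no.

yes

Trace (9 dequeues):
  [1] u=0 | in {1,2} | out {0,1,2,3} | prev {} | push {}
  [2] u=1 | in {0,1,2,3} | out {0,1,2,3} | prev {} | push {0}
  [3] u=2 | in {0,1,2,3} | out {0,1,2,3} | prev {1,2} | push {1}
  [4] u=3 | in {0,1,2,3} | out {0,2} | prev {} | push {2}
  [5] u=4 | in {0,1,2,3} | out {0,1,2,3} | prev {} | push {3}
  [6] u=0 | in {0,1,2,3} | out {0,1,2,3} | ==
  [7] u=1 | in {0,1,2,3} | out {0,1,2,3} | ==
  [8] u=2 | in {0,1,2,3} | out {0,1,2,3} | ==
  [9] u=3 | in {0,1,2,3} | out {0,2} | ==

Converged values:
  [0] {0,1,2,3}
  [1] {0,1,2,3}
  [2] {0,1,2,3}
  [3] {0,2}
  [4] {0,1,2,3}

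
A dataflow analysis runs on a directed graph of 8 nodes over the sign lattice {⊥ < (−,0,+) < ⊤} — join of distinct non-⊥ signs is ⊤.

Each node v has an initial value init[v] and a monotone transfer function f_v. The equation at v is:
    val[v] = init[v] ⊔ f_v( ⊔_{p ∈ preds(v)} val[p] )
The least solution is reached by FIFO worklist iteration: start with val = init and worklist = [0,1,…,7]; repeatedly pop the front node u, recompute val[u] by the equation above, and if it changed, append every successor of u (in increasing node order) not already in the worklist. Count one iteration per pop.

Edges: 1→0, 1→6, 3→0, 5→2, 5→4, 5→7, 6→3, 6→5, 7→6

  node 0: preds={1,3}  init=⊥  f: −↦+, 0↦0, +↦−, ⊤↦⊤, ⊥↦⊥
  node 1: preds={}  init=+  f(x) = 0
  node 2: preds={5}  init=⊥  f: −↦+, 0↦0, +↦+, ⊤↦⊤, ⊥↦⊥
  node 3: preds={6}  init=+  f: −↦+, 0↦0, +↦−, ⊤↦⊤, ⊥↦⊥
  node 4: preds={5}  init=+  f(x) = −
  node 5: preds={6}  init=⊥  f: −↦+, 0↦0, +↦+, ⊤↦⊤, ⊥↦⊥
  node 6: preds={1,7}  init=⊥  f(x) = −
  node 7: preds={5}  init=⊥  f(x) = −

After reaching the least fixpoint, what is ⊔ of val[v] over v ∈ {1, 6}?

⊤

Trace (15 dequeues):
  [1] u=0 | in + | out − | prev ⊥ | push {}
  [2] u=1 | in ⊥ | out ⊤ | prev + | push {0}
  [3] u=2 | in ⊥ | out ⊥ | ==
  [4] u=3 | in ⊥ | out + | ==
  [5] u=4 | in ⊥ | out ⊤ | prev + | push {}
  [6] u=5 | in ⊥ | out ⊥ | ==
  [7] u=6 | in ⊤ | out − | prev ⊥ | push {3,5}
  [8] u=7 | in ⊥ | out − | prev ⊥ | push {6}
  [9] u=0 | in ⊤ | out ⊤ | prev − | push {}
  [10] u=3 | in − | out + | ==
  [11] u=5 | in − | out + | prev ⊥ | push {2,4,7}
  [12] u=6 | in ⊤ | out − | ==
  [13] u=2 | in + | out + | prev ⊥ | push {}
  [14] u=4 | in + | out ⊤ | ==
  [15] u=7 | in + | out − | ==

Converged values:
  [0] ⊤
  [1] ⊤
  [2] +
  [3] +
  [4] ⊤
  [5] +
  [6] −
  [7] −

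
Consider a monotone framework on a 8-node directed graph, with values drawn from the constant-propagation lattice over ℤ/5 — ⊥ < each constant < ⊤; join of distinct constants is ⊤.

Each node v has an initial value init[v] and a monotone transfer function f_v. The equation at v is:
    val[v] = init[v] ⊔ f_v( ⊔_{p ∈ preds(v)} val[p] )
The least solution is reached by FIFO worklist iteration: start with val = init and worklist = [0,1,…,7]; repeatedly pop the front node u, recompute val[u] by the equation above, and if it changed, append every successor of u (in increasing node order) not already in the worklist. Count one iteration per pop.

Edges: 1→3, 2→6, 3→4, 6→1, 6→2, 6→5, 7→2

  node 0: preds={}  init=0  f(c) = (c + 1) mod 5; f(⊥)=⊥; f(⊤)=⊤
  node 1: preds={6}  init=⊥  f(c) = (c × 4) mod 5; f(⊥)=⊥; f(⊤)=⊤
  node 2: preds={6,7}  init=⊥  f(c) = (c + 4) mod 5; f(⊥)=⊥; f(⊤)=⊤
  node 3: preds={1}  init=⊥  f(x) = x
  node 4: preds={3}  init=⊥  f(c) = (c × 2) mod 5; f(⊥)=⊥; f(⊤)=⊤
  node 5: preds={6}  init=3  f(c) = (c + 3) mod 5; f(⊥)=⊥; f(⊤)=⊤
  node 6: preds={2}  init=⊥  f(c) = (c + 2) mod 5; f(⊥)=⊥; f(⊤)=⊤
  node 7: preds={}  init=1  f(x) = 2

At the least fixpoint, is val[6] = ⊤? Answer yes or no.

yes

Worklist (19 pops):
  #1 pop 0: in=⊥ → 0 (no change)
  #2 pop 1: in=⊥ → ⊥ (no change)
  #3 pop 2: in=1 → 0 (was ⊥); enqueue []
  #4 pop 3: in=⊥ → ⊥ (no change)
  #5 pop 4: in=⊥ → ⊥ (no change)
  #6 pop 5: in=⊥ → 3 (no change)
  #7 pop 6: in=0 → 2 (was ⊥); enqueue [1,2,5]
  #8 pop 7: in=⊥ → ⊤ (was 1); enqueue []
  #9 pop 1: in=2 → 3 (was ⊥); enqueue [3]
  #10 pop 2: in=⊤ → ⊤ (was 0); enqueue [6]
  #11 pop 5: in=2 → ⊤ (was 3); enqueue []
  #12 pop 3: in=3 → 3 (was ⊥); enqueue [4]
  #13 pop 6: in=⊤ → ⊤ (was 2); enqueue [1,2,5]
  #14 pop 4: in=3 → 1 (was ⊥); enqueue []
  #15 pop 1: in=⊤ → ⊤ (was 3); enqueue [3]
  #16 pop 2: in=⊤ → ⊤ (no change)
  #17 pop 5: in=⊤ → ⊤ (no change)
  #18 pop 3: in=⊤ → ⊤ (was 3); enqueue [4]
  #19 pop 4: in=⊤ → ⊤ (was 1); enqueue []

Fixpoint:
  val[0] = 0
  val[1] = ⊤
  val[2] = ⊤
  val[3] = ⊤
  val[4] = ⊤
  val[5] = ⊤
  val[6] = ⊤
  val[7] = ⊤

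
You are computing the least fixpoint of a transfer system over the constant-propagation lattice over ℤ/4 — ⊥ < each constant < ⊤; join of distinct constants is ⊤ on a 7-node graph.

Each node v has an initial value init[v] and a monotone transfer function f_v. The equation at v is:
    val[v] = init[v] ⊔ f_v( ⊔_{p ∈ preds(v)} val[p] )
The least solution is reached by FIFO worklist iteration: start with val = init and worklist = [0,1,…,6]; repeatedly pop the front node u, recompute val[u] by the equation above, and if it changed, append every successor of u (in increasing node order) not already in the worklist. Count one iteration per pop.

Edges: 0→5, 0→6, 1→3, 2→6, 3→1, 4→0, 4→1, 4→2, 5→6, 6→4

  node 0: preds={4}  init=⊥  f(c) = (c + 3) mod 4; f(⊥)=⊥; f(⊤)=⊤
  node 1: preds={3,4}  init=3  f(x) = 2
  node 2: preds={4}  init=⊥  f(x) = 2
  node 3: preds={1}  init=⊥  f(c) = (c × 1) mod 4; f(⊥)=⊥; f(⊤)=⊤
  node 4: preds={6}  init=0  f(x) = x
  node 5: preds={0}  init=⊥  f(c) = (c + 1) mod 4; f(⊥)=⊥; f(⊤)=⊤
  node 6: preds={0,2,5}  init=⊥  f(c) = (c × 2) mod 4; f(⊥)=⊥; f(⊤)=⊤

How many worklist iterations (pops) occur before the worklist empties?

Trace (14 dequeues):
  [1] u=0 | in 0 | out 3 | prev ⊥ | push {}
  [2] u=1 | in 0 | out ⊤ | prev 3 | push {}
  [3] u=2 | in 0 | out 2 | prev ⊥ | push {}
  [4] u=3 | in ⊤ | out ⊤ | prev ⊥ | push {1}
  [5] u=4 | in ⊥ | out 0 | ==
  [6] u=5 | in 3 | out 0 | prev ⊥ | push {}
  [7] u=6 | in ⊤ | out ⊤ | prev ⊥ | push {4}
  [8] u=1 | in ⊤ | out ⊤ | ==
  [9] u=4 | in ⊤ | out ⊤ | prev 0 | push {0,1,2}
  [10] u=0 | in ⊤ | out ⊤ | prev 3 | push {5,6}
  [11] u=1 | in ⊤ | out ⊤ | ==
  [12] u=2 | in ⊤ | out 2 | ==
  [13] u=5 | in ⊤ | out ⊤ | prev 0 | push {}
  [14] u=6 | in ⊤ | out ⊤ | ==

Converged values:
  [0] ⊤
  [1] ⊤
  [2] 2
  [3] ⊤
  [4] ⊤
  [5] ⊤
  [6] ⊤

14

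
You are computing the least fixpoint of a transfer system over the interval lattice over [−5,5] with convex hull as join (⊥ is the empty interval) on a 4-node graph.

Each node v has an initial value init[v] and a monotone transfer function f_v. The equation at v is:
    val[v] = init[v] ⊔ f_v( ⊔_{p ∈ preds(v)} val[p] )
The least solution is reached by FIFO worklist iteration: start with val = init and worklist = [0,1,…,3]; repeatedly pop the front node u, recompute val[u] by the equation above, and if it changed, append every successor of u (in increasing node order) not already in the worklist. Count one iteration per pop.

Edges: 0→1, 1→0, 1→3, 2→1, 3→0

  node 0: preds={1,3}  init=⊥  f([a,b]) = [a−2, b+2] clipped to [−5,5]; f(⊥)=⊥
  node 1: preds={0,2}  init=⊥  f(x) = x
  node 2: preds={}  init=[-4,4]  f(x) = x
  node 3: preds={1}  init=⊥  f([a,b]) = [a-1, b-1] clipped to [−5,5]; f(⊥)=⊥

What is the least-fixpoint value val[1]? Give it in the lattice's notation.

[-5,5]

Trace (9 dequeues):
  [1] u=0 | in ⊥ | out ⊥ | ==
  [2] u=1 | in [-4,4] | out [-4,4] | prev ⊥ | push {0}
  [3] u=2 | in ⊥ | out [-4,4] | ==
  [4] u=3 | in [-4,4] | out [-5,3] | prev ⊥ | push {}
  [5] u=0 | in [-5,4] | out [-5,5] | prev ⊥ | push {1}
  [6] u=1 | in [-5,5] | out [-5,5] | prev [-4,4] | push {0,3}
  [7] u=0 | in [-5,5] | out [-5,5] | ==
  [8] u=3 | in [-5,5] | out [-5,4] | prev [-5,3] | push {0}
  [9] u=0 | in [-5,5] | out [-5,5] | ==

Converged values:
  [0] [-5,5]
  [1] [-5,5]
  [2] [-4,4]
  [3] [-5,4]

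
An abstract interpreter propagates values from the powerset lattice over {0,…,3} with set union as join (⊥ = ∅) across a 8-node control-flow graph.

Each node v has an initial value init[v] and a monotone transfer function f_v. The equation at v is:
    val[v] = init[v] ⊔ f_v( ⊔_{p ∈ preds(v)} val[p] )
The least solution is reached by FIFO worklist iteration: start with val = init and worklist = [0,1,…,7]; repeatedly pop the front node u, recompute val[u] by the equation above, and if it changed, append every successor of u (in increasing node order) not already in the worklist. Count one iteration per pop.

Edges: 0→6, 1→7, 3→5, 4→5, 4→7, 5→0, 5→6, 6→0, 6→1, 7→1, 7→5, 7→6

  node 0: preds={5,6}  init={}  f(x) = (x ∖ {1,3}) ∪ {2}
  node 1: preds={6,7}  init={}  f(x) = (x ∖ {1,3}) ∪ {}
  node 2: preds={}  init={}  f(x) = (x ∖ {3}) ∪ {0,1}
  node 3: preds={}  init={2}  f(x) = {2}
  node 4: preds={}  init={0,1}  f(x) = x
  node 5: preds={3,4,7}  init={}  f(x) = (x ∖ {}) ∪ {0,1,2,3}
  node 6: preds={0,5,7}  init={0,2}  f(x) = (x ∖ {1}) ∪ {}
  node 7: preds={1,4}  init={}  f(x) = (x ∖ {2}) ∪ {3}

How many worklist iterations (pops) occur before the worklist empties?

12

Iteration log — 12 steps:
  step 1. node 0  ⊔preds={0,2}  new={0,2}  old={}  +wl: 
  step 2. node 1  ⊔preds={0,2}  new={0,2}  old={}  +wl: 
  step 3. node 2  ⊔preds={}  new={0,1}  old={}  +wl: 
  step 4. node 3  ⊔preds={}  new={2}  stable
  step 5. node 4  ⊔preds={}  new={0,1}  stable
  step 6. node 5  ⊔preds={0,1,2}  new={0,1,2,3}  old={}  +wl: 0
  step 7. node 6  ⊔preds={0,1,2,3}  new={0,2,3}  old={0,2}  +wl: 1
  step 8. node 7  ⊔preds={0,1,2}  new={0,1,3}  old={}  +wl: 5,6
  step 9. node 0  ⊔preds={0,1,2,3}  new={0,2}  stable
  step 10. node 1  ⊔preds={0,1,2,3}  new={0,2}  stable
  step 11. node 5  ⊔preds={0,1,2,3}  new={0,1,2,3}  stable
  step 12. node 6  ⊔preds={0,1,2,3}  new={0,2,3}  stable

Least fixpoint reached:
  node 0: {0,2}
  node 1: {0,2}
  node 2: {0,1}
  node 3: {2}
  node 4: {0,1}
  node 5: {0,1,2,3}
  node 6: {0,2,3}
  node 7: {0,1,3}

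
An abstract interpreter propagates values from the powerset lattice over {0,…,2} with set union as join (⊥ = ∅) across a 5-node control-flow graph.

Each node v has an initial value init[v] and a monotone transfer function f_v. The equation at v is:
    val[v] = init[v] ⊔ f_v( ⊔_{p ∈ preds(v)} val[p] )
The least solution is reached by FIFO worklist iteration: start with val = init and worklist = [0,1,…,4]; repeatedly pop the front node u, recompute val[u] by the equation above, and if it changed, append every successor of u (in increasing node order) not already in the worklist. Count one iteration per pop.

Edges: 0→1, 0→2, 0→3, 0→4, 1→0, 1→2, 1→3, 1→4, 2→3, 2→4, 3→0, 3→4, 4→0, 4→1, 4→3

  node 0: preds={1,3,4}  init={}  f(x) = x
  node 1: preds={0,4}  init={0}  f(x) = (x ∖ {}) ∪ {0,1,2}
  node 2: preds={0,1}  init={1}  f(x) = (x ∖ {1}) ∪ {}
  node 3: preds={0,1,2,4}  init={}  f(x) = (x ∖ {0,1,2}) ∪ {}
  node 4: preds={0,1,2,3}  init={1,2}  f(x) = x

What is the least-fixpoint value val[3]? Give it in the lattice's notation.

Worklist (8 pops):
  #1 pop 0: in={0,1,2} → {0,1,2} (was {}); enqueue []
  #2 pop 1: in={0,1,2} → {0,1,2} (was {0}); enqueue [0]
  #3 pop 2: in={0,1,2} → {0,1,2} (was {1}); enqueue []
  #4 pop 3: in={0,1,2} → {} (no change)
  #5 pop 4: in={0,1,2} → {0,1,2} (was {1,2}); enqueue [1,3]
  #6 pop 0: in={0,1,2} → {0,1,2} (no change)
  #7 pop 1: in={0,1,2} → {0,1,2} (no change)
  #8 pop 3: in={0,1,2} → {} (no change)

Fixpoint:
  val[0] = {0,1,2}
  val[1] = {0,1,2}
  val[2] = {0,1,2}
  val[3] = {}
  val[4] = {0,1,2}

{}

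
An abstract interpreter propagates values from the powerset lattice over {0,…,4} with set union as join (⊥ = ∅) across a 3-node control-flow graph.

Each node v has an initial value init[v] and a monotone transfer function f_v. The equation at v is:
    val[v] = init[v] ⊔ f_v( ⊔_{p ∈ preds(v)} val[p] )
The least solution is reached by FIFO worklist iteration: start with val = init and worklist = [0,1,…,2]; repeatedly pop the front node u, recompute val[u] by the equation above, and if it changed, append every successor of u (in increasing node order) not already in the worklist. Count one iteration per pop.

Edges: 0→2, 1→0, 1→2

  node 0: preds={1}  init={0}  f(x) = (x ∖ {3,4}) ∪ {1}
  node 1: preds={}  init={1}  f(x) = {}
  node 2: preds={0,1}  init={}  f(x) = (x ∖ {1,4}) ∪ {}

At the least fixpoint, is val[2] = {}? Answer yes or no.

Iteration log — 3 steps:
  step 1. node 0  ⊔preds={1}  new={0,1}  old={0}  +wl: 
  step 2. node 1  ⊔preds={}  new={1}  stable
  step 3. node 2  ⊔preds={0,1}  new={0}  old={}  +wl: 

Least fixpoint reached:
  node 0: {0,1}
  node 1: {1}
  node 2: {0}

no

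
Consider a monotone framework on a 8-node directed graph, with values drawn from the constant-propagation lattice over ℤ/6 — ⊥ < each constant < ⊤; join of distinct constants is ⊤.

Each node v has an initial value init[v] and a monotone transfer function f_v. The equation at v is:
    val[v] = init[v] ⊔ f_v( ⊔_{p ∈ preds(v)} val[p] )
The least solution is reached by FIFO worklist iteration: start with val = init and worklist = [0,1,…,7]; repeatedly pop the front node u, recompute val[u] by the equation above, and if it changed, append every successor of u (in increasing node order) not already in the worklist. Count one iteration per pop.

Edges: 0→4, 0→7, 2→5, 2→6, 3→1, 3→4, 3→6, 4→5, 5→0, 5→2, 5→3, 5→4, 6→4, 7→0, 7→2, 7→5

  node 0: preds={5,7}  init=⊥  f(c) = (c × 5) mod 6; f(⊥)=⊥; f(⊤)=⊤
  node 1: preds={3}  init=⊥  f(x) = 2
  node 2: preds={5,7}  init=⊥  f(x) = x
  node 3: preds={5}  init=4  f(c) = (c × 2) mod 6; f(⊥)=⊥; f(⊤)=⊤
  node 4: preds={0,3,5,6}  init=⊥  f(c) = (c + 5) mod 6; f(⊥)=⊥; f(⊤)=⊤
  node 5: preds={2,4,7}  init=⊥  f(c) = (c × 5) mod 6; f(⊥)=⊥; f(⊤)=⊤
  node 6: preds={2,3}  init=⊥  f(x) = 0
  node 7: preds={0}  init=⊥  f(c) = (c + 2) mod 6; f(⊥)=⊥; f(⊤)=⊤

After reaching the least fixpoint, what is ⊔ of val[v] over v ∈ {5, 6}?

⊤

Trace (25 dequeues):
  [1] u=0 | in ⊥ | out ⊥ | ==
  [2] u=1 | in 4 | out 2 | prev ⊥ | push {}
  [3] u=2 | in ⊥ | out ⊥ | ==
  [4] u=3 | in ⊥ | out 4 | ==
  [5] u=4 | in 4 | out 3 | prev ⊥ | push {}
  [6] u=5 | in 3 | out 3 | prev ⊥ | push {0,2,3,4}
  [7] u=6 | in 4 | out 0 | prev ⊥ | push {}
  [8] u=7 | in ⊥ | out ⊥ | ==
  [9] u=0 | in 3 | out 3 | prev ⊥ | push {7}
  [10] u=2 | in 3 | out 3 | prev ⊥ | push {5,6}
  [11] u=3 | in 3 | out ⊤ | prev 4 | push {1}
  [12] u=4 | in ⊤ | out ⊤ | prev 3 | push {}
  [13] u=7 | in 3 | out 5 | prev ⊥ | push {0,2}
  [14] u=5 | in ⊤ | out ⊤ | prev 3 | push {3,4}
  [15] u=6 | in ⊤ | out 0 | ==
  [16] u=1 | in ⊤ | out 2 | ==
  [17] u=0 | in ⊤ | out ⊤ | prev 3 | push {7}
  [18] u=2 | in ⊤ | out ⊤ | prev 3 | push {5,6}
  [19] u=3 | in ⊤ | out ⊤ | ==
  [20] u=4 | in ⊤ | out ⊤ | ==
  [21] u=7 | in ⊤ | out ⊤ | prev 5 | push {0,2}
  [22] u=5 | in ⊤ | out ⊤ | ==
  [23] u=6 | in ⊤ | out 0 | ==
  [24] u=0 | in ⊤ | out ⊤ | ==
  [25] u=2 | in ⊤ | out ⊤ | ==

Converged values:
  [0] ⊤
  [1] 2
  [2] ⊤
  [3] ⊤
  [4] ⊤
  [5] ⊤
  [6] 0
  [7] ⊤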